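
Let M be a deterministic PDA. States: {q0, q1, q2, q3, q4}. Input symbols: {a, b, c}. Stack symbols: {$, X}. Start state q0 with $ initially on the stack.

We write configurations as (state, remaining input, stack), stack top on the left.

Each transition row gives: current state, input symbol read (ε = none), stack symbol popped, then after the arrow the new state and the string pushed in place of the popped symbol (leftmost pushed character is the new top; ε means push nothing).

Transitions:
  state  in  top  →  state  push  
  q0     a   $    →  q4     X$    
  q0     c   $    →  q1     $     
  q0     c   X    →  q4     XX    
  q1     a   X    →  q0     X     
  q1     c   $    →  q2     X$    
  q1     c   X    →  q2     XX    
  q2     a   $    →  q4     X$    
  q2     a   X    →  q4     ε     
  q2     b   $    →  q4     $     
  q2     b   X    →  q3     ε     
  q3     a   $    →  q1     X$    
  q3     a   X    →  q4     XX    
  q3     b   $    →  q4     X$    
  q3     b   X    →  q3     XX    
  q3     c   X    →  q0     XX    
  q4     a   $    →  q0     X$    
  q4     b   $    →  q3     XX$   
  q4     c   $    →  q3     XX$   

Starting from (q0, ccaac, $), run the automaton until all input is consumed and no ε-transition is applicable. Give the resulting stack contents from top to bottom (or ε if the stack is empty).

XX$

(q0, ccaac, $)
  read c, top $: go to q1, push $ → (q1, caac, $)
  read c, top $: go to q2, push X$ → (q2, aac, X$)
  read a, top X: go to q4, push ε → (q4, ac, $)
  read a, top $: go to q0, push X$ → (q0, c, X$)
  read c, top X: go to q4, push XX → (q4, ε, XX$)
All input consumed in state q4 with stack XX$.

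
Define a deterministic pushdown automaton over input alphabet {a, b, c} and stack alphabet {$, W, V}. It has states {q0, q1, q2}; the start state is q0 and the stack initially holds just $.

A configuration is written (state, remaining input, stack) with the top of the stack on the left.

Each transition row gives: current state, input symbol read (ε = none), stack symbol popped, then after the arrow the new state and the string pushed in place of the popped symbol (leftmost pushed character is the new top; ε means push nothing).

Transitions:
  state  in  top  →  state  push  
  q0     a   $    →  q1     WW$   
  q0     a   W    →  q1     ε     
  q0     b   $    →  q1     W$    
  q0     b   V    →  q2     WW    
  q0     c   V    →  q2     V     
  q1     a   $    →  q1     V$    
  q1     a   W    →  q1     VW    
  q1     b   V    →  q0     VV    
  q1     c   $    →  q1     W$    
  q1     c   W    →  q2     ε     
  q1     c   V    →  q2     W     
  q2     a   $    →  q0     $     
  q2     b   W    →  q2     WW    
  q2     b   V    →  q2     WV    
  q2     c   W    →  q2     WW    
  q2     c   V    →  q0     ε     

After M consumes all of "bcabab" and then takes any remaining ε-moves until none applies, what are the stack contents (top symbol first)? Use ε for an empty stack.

VVW$

(q0, bcabab, $) ⊢ (q1, cabab, W$) ⊢ (q2, abab, $) ⊢ (q0, bab, $) ⊢ (q1, ab, W$) ⊢ (q1, b, VW$) ⊢ (q0, ε, VVW$)
All input consumed in state q0 with stack VVW$.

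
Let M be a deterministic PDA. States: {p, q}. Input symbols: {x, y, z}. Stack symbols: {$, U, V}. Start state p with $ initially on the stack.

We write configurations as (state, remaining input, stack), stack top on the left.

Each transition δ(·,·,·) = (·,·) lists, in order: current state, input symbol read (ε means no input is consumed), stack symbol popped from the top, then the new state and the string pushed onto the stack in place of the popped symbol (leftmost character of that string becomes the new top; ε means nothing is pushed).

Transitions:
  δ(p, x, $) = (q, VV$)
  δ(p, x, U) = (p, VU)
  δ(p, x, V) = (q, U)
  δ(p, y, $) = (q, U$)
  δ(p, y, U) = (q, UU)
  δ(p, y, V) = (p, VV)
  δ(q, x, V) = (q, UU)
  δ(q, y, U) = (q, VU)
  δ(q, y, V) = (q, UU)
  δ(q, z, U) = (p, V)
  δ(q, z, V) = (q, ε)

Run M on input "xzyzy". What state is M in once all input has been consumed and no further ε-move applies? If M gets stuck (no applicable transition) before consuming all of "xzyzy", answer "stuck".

(p, xzyzy, $) ⊢ (q, zyzy, VV$) ⊢ (q, yzy, V$) ⊢ (q, zy, UU$) ⊢ (p, y, VU$) ⊢ (p, ε, VVU$)
All input consumed; M is in state p.

p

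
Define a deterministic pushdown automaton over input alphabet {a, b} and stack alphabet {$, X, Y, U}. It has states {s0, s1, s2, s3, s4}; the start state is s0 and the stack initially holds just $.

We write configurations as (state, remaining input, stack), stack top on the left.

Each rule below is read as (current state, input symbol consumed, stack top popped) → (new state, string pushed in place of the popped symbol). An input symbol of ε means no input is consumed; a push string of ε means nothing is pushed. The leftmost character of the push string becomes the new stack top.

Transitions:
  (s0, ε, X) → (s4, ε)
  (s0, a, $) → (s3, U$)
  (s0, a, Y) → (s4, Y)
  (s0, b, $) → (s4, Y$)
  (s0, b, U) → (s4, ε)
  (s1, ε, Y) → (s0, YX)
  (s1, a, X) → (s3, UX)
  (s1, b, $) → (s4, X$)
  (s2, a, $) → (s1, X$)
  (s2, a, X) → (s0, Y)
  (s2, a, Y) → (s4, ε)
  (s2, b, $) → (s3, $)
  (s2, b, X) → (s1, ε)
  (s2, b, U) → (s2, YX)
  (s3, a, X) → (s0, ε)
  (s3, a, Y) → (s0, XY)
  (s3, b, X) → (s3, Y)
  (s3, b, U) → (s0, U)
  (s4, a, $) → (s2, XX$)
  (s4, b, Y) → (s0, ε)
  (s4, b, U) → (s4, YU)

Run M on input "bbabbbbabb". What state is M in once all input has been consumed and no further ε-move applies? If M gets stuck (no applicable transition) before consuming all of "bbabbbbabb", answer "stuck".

stuck

(s0, bbabbbbabb, $)
  read b, top $: go to s4, push Y$ → (s4, babbbbabb, Y$)
  read b, top Y: go to s0, push ε → (s0, abbbbabb, $)
  read a, top $: go to s3, push U$ → (s3, bbbbabb, U$)
  read b, top U: go to s0, push U → (s0, bbbabb, U$)
  read b, top U: go to s4, push ε → (s4, bbabb, $)
No transition for (s4, b, top $); M blocks with input bbabb remaining.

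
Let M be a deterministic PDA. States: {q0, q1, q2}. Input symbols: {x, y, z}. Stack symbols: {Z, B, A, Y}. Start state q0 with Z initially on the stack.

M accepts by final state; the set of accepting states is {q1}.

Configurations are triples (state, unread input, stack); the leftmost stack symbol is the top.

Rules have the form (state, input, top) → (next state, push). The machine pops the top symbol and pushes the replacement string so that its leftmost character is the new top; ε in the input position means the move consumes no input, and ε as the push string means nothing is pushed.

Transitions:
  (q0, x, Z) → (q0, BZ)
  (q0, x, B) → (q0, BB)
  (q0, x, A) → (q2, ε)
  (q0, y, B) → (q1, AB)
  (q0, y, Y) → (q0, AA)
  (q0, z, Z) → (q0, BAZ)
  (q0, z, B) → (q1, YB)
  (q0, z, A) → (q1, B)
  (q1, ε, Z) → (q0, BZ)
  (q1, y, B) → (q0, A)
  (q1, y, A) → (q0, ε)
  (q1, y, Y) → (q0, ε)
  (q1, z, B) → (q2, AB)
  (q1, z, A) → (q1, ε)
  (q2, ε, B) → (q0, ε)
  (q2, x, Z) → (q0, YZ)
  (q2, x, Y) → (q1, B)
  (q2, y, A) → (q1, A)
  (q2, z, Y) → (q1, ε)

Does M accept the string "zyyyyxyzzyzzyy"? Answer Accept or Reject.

Reject

(q0, zyyyyxyzzyzzyy, Z)
  read z, top Z: go to q0, push BAZ → (q0, yyyyxyzzyzzyy, BAZ)
  read y, top B: go to q1, push AB → (q1, yyyxyzzyzzyy, ABAZ)
  read y, top A: go to q0, push ε → (q0, yyxyzzyzzyy, BAZ)
  read y, top B: go to q1, push AB → (q1, yxyzzyzzyy, ABAZ)
  read y, top A: go to q0, push ε → (q0, xyzzyzzyy, BAZ)
  read x, top B: go to q0, push BB → (q0, yzzyzzyy, BBAZ)
  read y, top B: go to q1, push AB → (q1, zzyzzyy, ABBAZ)
  read z, top A: go to q1, push ε → (q1, zyzzyy, BBAZ)
  read z, top B: go to q2, push AB → (q2, yzzyy, ABBAZ)
  read y, top A: go to q1, push A → (q1, zzyy, ABBAZ)
  read z, top A: go to q1, push ε → (q1, zyy, BBAZ)
  read z, top B: go to q2, push AB → (q2, yy, ABBAZ)
  read y, top A: go to q1, push A → (q1, y, ABBAZ)
  read y, top A: go to q0, push ε → (q0, ε, BBAZ)
All input consumed; state q0 ∉ F and no further ε-move applies.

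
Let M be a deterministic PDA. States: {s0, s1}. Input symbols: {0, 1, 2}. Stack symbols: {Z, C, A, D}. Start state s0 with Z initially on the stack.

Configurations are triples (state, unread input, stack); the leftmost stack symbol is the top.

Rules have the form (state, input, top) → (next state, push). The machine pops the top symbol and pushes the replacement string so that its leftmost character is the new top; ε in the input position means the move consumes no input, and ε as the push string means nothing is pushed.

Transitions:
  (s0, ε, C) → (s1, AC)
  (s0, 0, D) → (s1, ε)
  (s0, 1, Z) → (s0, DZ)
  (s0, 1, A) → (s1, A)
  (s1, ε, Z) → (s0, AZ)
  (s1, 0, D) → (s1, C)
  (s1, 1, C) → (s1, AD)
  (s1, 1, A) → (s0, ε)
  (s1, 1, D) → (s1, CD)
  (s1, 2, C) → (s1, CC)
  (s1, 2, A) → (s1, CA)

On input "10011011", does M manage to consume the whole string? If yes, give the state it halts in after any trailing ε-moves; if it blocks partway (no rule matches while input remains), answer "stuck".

(s0, 10011011, Z) ⊢ (s0, 0011011, DZ) ⊢ (s1, 011011, Z) ⊢ (s0, 011011, AZ)
No transition for (s0, 0, top A); M blocks with input 011011 remaining.

stuck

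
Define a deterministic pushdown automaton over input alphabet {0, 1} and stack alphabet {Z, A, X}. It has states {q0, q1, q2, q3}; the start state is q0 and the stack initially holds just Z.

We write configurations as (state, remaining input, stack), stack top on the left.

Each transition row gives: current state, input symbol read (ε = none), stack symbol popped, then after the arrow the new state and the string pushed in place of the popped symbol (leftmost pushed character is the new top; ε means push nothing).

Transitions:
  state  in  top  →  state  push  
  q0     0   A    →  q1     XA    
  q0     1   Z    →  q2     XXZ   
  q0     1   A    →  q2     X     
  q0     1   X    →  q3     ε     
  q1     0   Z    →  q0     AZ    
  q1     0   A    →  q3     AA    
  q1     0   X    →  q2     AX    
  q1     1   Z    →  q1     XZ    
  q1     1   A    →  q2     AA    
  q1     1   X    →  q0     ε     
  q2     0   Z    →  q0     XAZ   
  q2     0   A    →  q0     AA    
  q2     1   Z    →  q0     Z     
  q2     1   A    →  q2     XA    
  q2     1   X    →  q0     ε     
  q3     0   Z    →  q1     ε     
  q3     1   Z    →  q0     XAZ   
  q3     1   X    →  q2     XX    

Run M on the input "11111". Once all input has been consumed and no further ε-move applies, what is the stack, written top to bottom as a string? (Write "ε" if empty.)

(q0, 11111, Z) ⊢ (q2, 1111, XXZ) ⊢ (q0, 111, XZ) ⊢ (q3, 11, Z) ⊢ (q0, 1, XAZ) ⊢ (q3, ε, AZ)
All input consumed in state q3 with stack AZ.

AZ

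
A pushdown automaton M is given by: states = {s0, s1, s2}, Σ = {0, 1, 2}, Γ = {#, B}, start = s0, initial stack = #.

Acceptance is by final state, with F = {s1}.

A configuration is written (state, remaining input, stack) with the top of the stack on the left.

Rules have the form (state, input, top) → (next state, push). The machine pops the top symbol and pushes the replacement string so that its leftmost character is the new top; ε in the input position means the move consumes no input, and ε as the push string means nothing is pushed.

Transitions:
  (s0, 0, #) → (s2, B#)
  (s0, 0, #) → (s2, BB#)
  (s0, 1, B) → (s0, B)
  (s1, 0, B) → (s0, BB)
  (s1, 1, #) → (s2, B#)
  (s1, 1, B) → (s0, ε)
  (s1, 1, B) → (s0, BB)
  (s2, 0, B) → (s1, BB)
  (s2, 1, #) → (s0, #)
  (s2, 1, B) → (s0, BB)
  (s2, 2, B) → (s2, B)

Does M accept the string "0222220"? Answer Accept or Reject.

One accepting computation: (s0, 0222220, #) ⊢ (s2, 222220, B#) ⊢ (s2, 22220, B#) ⊢ (s2, 2220, B#) ⊢ (s2, 220, B#) ⊢ (s2, 20, B#) ⊢ (s2, 0, B#) ⊢ (s1, ε, BB#)
All input consumed and state s1 ∈ F.

Accept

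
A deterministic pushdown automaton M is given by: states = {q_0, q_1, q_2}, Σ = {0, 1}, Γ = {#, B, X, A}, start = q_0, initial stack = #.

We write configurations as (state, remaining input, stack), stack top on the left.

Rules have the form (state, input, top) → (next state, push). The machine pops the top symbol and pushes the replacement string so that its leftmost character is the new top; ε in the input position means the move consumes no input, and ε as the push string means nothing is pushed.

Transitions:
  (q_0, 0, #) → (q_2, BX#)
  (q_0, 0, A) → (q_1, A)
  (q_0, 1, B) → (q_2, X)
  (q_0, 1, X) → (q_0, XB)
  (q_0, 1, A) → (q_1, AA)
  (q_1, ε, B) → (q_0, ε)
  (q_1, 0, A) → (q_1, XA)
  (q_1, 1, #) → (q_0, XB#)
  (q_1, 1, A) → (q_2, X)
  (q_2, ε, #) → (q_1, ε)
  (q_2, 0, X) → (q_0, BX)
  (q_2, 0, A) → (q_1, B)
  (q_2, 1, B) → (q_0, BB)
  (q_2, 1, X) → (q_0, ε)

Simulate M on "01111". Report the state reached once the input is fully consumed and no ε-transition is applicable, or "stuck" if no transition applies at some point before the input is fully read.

(q_0, 01111, #)
  read 0, top #: go to q_2, push BX# → (q_2, 1111, BX#)
  read 1, top B: go to q_0, push BB → (q_0, 111, BBX#)
  read 1, top B: go to q_2, push X → (q_2, 11, XBX#)
  read 1, top X: go to q_0, push ε → (q_0, 1, BX#)
  read 1, top B: go to q_2, push X → (q_2, ε, XX#)
All input consumed; M is in state q_2.

q_2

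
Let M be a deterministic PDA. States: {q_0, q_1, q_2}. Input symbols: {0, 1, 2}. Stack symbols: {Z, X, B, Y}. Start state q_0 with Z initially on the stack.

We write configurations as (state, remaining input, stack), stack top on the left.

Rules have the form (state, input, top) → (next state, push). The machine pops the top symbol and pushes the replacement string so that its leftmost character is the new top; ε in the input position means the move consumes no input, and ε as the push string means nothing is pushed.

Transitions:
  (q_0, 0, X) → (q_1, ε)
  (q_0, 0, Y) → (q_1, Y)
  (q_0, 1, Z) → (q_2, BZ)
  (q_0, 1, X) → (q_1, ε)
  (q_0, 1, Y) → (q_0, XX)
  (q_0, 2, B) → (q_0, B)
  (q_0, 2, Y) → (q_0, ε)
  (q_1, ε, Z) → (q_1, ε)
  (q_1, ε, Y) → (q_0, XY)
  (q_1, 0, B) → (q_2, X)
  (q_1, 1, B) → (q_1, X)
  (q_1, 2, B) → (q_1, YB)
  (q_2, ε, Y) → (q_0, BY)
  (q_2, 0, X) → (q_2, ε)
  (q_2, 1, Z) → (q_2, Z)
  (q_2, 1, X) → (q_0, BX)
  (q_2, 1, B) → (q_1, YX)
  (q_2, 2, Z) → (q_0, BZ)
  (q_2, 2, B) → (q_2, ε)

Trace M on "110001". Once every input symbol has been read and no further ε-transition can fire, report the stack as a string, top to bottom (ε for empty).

XYXZ

(q_0, 110001, Z)
  read 1, top Z: go to q_2, push BZ → (q_2, 10001, BZ)
  read 1, top B: go to q_1, push YX → (q_1, 0001, YXZ)
  ε-move, top Y: go to q_0, push XY → (q_0, 0001, XYXZ)
  read 0, top X: go to q_1, push ε → (q_1, 001, YXZ)
  ε-move, top Y: go to q_0, push XY → (q_0, 001, XYXZ)
  read 0, top X: go to q_1, push ε → (q_1, 01, YXZ)
  ε-move, top Y: go to q_0, push XY → (q_0, 01, XYXZ)
  read 0, top X: go to q_1, push ε → (q_1, 1, YXZ)
  ε-move, top Y: go to q_0, push XY → (q_0, 1, XYXZ)
  read 1, top X: go to q_1, push ε → (q_1, ε, YXZ)
  ε-move, top Y: go to q_0, push XY → (q_0, ε, XYXZ)
All input consumed in state q_0 with stack XYXZ.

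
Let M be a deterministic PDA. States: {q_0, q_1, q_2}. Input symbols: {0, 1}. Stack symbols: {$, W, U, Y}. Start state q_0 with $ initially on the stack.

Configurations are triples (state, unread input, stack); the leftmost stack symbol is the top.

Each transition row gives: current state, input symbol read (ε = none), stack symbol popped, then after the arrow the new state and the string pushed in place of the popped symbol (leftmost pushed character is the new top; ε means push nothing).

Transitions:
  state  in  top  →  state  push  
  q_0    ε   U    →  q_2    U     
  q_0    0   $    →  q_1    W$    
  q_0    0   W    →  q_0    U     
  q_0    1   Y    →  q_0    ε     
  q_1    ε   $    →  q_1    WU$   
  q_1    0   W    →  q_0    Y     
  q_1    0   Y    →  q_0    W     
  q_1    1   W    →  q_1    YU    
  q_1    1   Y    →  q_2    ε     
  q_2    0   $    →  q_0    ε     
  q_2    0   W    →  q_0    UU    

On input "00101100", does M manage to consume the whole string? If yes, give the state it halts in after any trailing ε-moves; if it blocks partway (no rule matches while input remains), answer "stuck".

(q_0, 00101100, $) ⊢ (q_1, 0101100, W$) ⊢ (q_0, 101100, Y$) ⊢ (q_0, 01100, $) ⊢ (q_1, 1100, W$) ⊢ (q_1, 100, YU$) ⊢ (q_2, 00, U$)
No transition for (q_2, 0, top U); M blocks with input 00 remaining.

stuck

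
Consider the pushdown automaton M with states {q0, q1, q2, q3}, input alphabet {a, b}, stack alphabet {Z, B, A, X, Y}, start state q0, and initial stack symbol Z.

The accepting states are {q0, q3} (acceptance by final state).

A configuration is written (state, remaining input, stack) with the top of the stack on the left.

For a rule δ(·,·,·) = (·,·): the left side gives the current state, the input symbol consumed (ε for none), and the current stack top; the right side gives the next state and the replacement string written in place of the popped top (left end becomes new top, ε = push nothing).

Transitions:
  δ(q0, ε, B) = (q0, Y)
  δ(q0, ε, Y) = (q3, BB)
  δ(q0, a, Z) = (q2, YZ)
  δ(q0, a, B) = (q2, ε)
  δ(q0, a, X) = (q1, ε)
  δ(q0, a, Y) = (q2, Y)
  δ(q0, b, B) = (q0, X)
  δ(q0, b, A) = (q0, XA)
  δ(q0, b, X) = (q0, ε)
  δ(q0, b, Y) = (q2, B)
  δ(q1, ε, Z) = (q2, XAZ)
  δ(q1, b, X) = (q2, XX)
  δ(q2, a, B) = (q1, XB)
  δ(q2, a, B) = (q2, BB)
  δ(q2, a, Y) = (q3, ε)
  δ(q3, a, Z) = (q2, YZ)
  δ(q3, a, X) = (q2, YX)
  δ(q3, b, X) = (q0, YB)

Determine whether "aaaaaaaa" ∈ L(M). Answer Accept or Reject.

Accept

One accepting computation: (q0, aaaaaaaa, Z) ⊢ (q2, aaaaaaa, YZ) ⊢ (q3, aaaaaa, Z) ⊢ (q2, aaaaa, YZ) ⊢ (q3, aaaa, Z) ⊢ (q2, aaa, YZ) ⊢ (q3, aa, Z) ⊢ (q2, a, YZ) ⊢ (q3, ε, Z)
All input consumed and state q3 ∈ F.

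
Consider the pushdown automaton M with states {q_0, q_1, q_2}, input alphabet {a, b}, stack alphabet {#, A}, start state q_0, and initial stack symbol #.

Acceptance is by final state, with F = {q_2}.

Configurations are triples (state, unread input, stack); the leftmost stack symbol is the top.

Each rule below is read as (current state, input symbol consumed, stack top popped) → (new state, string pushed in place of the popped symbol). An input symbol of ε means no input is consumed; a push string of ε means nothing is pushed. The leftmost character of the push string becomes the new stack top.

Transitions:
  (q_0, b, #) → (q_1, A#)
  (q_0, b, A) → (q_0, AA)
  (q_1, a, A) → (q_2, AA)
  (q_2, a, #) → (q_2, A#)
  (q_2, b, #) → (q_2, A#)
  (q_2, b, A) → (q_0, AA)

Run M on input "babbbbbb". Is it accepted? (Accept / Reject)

Reject

No computation consumes all input and reaches a final state.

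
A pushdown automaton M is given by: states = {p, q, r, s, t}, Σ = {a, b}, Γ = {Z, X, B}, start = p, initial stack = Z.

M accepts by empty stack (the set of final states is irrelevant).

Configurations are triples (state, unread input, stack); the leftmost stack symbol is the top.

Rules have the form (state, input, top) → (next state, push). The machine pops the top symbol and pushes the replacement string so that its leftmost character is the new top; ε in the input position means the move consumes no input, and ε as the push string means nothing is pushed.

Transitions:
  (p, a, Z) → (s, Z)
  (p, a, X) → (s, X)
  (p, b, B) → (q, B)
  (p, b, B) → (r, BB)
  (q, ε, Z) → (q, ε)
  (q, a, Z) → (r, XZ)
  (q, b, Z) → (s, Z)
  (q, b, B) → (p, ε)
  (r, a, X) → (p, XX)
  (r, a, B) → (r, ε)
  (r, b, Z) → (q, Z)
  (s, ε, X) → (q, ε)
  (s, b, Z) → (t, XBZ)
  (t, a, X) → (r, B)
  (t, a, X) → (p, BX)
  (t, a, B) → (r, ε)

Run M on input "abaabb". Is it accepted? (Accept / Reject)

Reject

No computation consumes all input and empties the stack.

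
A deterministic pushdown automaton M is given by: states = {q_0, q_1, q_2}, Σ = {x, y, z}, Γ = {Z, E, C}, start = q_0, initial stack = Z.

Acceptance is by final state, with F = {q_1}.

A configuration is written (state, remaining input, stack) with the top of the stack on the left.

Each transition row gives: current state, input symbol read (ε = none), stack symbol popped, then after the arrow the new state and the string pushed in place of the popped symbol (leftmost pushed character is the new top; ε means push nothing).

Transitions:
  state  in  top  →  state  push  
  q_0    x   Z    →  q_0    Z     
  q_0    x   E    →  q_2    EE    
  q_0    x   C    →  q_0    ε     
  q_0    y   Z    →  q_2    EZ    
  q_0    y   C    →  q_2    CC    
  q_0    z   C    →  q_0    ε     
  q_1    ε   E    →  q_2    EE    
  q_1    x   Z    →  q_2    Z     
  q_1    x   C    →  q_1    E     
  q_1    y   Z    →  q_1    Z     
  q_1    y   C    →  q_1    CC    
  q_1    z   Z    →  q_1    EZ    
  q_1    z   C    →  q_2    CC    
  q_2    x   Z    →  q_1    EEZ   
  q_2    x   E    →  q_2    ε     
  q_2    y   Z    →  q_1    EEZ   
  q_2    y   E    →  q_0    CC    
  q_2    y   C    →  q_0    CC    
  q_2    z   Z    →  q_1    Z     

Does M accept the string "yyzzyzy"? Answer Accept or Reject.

(q_0, yyzzyzy, Z) ⊢ (q_2, yzzyzy, EZ) ⊢ (q_0, zzyzy, CCZ) ⊢ (q_0, zyzy, CZ) ⊢ (q_0, yzy, Z) ⊢ (q_2, zy, EZ)
No transition applies at (q_2, zy, EZ); input not fully consumed.

Reject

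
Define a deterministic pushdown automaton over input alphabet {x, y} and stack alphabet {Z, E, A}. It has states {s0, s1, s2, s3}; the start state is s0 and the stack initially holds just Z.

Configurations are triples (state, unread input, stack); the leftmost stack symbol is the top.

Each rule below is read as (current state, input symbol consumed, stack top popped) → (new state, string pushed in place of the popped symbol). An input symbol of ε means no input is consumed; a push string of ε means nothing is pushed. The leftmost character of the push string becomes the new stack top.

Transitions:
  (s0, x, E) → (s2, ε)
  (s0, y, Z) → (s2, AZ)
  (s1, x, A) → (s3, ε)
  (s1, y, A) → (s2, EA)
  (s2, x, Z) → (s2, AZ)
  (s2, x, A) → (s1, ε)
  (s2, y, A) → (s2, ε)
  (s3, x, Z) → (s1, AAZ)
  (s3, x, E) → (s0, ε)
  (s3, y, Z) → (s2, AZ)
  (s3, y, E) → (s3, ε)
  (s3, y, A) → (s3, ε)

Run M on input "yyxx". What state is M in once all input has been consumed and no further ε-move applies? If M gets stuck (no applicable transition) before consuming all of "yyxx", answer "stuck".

(s0, yyxx, Z)
  read y, top Z: go to s2, push AZ → (s2, yxx, AZ)
  read y, top A: go to s2, push ε → (s2, xx, Z)
  read x, top Z: go to s2, push AZ → (s2, x, AZ)
  read x, top A: go to s1, push ε → (s1, ε, Z)
All input consumed; M is in state s1.

s1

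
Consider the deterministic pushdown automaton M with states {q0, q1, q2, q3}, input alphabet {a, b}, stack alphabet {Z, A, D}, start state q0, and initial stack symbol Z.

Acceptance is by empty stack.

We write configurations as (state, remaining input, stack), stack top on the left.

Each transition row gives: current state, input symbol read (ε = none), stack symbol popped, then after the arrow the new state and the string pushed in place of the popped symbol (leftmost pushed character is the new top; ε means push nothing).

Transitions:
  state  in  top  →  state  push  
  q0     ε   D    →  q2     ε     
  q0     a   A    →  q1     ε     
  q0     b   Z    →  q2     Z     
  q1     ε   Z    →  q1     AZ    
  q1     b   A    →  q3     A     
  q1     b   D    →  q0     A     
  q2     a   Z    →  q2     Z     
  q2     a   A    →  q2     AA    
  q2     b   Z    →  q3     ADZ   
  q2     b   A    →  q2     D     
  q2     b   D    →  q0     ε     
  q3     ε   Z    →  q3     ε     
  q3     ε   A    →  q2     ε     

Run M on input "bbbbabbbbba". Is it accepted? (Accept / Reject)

(q0, bbbbabbbbba, Z) ⊢ (q2, bbbabbbbba, Z) ⊢ (q3, bbabbbbba, ADZ) ⊢ (q2, bbabbbbba, DZ) ⊢ (q0, babbbbba, Z) ⊢ (q2, abbbbba, Z) ⊢ (q2, bbbbba, Z) ⊢ (q3, bbbba, ADZ) ⊢ (q2, bbbba, DZ) ⊢ (q0, bbba, Z) ⊢ (q2, bba, Z) ⊢ (q3, ba, ADZ) ⊢ (q2, ba, DZ) ⊢ (q0, a, Z)
No transition applies at (q0, a, Z); input not fully consumed.

Reject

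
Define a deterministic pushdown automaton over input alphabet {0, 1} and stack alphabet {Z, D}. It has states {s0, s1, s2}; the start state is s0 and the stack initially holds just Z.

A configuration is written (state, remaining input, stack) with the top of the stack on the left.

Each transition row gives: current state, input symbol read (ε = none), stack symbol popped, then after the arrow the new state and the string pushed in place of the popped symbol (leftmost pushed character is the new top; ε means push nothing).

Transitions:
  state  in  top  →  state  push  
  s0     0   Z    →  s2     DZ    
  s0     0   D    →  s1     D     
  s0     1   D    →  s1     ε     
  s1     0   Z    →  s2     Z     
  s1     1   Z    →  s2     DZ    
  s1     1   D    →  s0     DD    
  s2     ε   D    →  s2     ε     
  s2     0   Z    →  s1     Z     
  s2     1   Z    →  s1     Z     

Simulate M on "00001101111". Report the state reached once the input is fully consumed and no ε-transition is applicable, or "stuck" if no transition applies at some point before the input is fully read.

(s0, 00001101111, Z) ⊢ (s2, 0001101111, DZ) ⊢ (s2, 0001101111, Z) ⊢ (s1, 001101111, Z) ⊢ (s2, 01101111, Z) ⊢ (s1, 1101111, Z) ⊢ (s2, 101111, DZ) ⊢ (s2, 101111, Z) ⊢ (s1, 01111, Z) ⊢ (s2, 1111, Z) ⊢ (s1, 111, Z) ⊢ (s2, 11, DZ) ⊢ (s2, 11, Z) ⊢ (s1, 1, Z) ⊢ (s2, ε, DZ) ⊢ (s2, ε, Z)
All input consumed; M is in state s2.

s2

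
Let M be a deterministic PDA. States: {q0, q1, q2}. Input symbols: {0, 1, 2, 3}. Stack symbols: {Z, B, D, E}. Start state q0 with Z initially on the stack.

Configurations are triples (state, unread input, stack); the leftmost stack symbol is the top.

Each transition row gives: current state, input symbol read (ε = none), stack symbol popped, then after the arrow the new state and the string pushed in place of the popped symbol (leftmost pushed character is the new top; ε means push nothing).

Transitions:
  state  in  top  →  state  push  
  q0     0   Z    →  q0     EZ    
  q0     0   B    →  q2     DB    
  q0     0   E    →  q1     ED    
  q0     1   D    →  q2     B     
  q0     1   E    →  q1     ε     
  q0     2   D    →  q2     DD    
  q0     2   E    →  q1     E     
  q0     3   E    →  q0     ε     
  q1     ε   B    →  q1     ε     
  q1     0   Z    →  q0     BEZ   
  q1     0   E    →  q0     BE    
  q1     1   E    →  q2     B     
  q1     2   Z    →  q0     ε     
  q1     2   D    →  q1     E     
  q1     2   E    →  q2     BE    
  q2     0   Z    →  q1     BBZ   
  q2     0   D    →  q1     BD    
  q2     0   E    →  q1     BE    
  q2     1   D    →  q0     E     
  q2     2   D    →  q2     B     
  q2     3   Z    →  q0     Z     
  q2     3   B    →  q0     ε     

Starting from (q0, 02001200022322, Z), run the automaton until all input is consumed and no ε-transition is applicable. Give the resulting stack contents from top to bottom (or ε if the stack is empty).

BEBEBEZ

(q0, 02001200022322, Z) ⊢ (q0, 2001200022322, EZ) ⊢ (q1, 001200022322, EZ) ⊢ (q0, 01200022322, BEZ) ⊢ (q2, 1200022322, DBEZ) ⊢ (q0, 200022322, EBEZ) ⊢ (q1, 00022322, EBEZ) ⊢ (q0, 0022322, BEBEZ) ⊢ (q2, 022322, DBEBEZ) ⊢ (q1, 22322, BDBEBEZ) ⊢ (q1, 22322, DBEBEZ) ⊢ (q1, 2322, EBEBEZ) ⊢ (q2, 322, BEBEBEZ) ⊢ (q0, 22, EBEBEZ) ⊢ (q1, 2, EBEBEZ) ⊢ (q2, ε, BEBEBEZ)
All input consumed in state q2 with stack BEBEBEZ.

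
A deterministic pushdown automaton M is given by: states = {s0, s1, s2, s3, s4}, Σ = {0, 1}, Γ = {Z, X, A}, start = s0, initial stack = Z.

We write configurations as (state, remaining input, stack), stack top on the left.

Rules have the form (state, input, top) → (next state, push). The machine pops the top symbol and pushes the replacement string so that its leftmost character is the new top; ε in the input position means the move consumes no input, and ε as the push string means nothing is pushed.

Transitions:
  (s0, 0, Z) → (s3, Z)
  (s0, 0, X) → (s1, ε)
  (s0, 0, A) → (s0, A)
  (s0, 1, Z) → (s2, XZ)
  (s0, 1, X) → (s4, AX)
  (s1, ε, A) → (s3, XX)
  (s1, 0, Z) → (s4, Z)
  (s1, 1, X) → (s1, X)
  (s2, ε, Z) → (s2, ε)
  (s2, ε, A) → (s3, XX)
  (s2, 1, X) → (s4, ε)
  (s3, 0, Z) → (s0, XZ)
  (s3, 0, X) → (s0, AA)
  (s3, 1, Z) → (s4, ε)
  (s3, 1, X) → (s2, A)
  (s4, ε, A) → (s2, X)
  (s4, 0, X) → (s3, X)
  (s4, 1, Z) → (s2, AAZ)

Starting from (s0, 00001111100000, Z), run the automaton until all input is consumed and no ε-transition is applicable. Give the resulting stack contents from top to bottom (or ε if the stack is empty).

AAXXXXXAZ

(s0, 00001111100000, Z)
  read 0, top Z: go to s3, push Z → (s3, 0001111100000, Z)
  read 0, top Z: go to s0, push XZ → (s0, 001111100000, XZ)
  read 0, top X: go to s1, push ε → (s1, 01111100000, Z)
  read 0, top Z: go to s4, push Z → (s4, 1111100000, Z)
  read 1, top Z: go to s2, push AAZ → (s2, 111100000, AAZ)
  ε-move, top A: go to s3, push XX → (s3, 111100000, XXAZ)
  read 1, top X: go to s2, push A → (s2, 11100000, AXAZ)
  ε-move, top A: go to s3, push XX → (s3, 11100000, XXXAZ)
  read 1, top X: go to s2, push A → (s2, 1100000, AXXAZ)
  ε-move, top A: go to s3, push XX → (s3, 1100000, XXXXAZ)
  read 1, top X: go to s2, push A → (s2, 100000, AXXXAZ)
  ε-move, top A: go to s3, push XX → (s3, 100000, XXXXXAZ)
  read 1, top X: go to s2, push A → (s2, 00000, AXXXXAZ)
  ε-move, top A: go to s3, push XX → (s3, 00000, XXXXXXAZ)
  read 0, top X: go to s0, push AA → (s0, 0000, AAXXXXXAZ)
  read 0, top A: go to s0, push A → (s0, 000, AAXXXXXAZ)
  read 0, top A: go to s0, push A → (s0, 00, AAXXXXXAZ)
  read 0, top A: go to s0, push A → (s0, 0, AAXXXXXAZ)
  read 0, top A: go to s0, push A → (s0, ε, AAXXXXXAZ)
All input consumed in state s0 with stack AAXXXXXAZ.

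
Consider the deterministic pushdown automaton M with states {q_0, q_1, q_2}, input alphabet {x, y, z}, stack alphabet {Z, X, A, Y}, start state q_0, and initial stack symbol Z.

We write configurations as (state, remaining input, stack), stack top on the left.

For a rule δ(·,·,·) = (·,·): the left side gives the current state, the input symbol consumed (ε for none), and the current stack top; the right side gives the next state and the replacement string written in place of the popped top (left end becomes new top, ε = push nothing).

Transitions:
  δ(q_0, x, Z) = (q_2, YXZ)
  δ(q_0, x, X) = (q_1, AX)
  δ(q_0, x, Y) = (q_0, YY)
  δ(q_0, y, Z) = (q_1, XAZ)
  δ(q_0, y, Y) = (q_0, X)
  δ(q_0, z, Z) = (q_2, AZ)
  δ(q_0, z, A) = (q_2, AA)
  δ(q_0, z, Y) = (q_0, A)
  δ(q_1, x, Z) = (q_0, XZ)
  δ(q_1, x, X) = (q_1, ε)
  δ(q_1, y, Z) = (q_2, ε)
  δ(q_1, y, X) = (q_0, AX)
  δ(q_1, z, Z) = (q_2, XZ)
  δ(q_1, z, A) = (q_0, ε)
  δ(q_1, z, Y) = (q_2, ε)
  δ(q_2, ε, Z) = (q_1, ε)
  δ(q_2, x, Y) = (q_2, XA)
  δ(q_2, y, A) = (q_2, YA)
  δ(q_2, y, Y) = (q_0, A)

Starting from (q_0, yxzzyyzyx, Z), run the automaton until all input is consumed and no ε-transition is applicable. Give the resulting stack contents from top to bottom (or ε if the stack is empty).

(q_0, yxzzyyzyx, Z) ⊢ (q_1, xzzyyzyx, XAZ) ⊢ (q_1, zzyyzyx, AZ) ⊢ (q_0, zyyzyx, Z) ⊢ (q_2, yyzyx, AZ) ⊢ (q_2, yzyx, YAZ) ⊢ (q_0, zyx, AAZ) ⊢ (q_2, yx, AAAZ) ⊢ (q_2, x, YAAAZ) ⊢ (q_2, ε, XAAAAZ)
All input consumed in state q_2 with stack XAAAAZ.

XAAAAZ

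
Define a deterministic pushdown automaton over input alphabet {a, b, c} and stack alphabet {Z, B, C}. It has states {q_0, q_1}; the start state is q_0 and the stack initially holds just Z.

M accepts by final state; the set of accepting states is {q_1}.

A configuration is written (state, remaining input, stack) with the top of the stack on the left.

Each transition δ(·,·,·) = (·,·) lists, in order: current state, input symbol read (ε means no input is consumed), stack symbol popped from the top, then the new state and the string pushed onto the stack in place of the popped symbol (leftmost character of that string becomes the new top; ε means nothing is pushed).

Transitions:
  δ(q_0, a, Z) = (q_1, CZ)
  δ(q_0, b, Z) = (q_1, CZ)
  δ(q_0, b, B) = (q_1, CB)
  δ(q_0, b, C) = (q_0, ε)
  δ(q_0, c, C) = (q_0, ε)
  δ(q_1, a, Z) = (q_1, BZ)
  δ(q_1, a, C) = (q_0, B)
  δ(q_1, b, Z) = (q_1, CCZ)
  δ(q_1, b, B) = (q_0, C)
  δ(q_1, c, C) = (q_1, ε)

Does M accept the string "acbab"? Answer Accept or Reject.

Accept

(q_0, acbab, Z)
  read a, top Z: go to q_1, push CZ → (q_1, cbab, CZ)
  read c, top C: go to q_1, push ε → (q_1, bab, Z)
  read b, top Z: go to q_1, push CCZ → (q_1, ab, CCZ)
  read a, top C: go to q_0, push B → (q_0, b, BCZ)
  read b, top B: go to q_1, push CB → (q_1, ε, CBCZ)
All input consumed; state q_1 ∈ F.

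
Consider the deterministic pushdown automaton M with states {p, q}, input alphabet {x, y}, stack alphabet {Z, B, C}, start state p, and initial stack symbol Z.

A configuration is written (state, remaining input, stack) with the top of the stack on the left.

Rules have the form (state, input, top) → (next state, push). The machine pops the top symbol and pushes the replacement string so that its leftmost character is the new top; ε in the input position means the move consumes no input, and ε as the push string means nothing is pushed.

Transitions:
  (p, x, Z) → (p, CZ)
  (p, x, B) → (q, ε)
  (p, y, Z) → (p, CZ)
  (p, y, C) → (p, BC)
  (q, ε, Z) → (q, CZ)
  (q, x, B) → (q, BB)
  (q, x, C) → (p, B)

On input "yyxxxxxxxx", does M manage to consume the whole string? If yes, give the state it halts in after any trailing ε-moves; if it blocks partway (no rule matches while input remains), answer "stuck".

(p, yyxxxxxxxx, Z)
  read y, top Z: go to p, push CZ → (p, yxxxxxxxx, CZ)
  read y, top C: go to p, push BC → (p, xxxxxxxx, BCZ)
  read x, top B: go to q, push ε → (q, xxxxxxx, CZ)
  read x, top C: go to p, push B → (p, xxxxxx, BZ)
  read x, top B: go to q, push ε → (q, xxxxx, Z)
  ε-move, top Z: go to q, push CZ → (q, xxxxx, CZ)
  read x, top C: go to p, push B → (p, xxxx, BZ)
  read x, top B: go to q, push ε → (q, xxx, Z)
  ε-move, top Z: go to q, push CZ → (q, xxx, CZ)
  read x, top C: go to p, push B → (p, xx, BZ)
  read x, top B: go to q, push ε → (q, x, Z)
  ε-move, top Z: go to q, push CZ → (q, x, CZ)
  read x, top C: go to p, push B → (p, ε, BZ)
All input consumed; M is in state p.

p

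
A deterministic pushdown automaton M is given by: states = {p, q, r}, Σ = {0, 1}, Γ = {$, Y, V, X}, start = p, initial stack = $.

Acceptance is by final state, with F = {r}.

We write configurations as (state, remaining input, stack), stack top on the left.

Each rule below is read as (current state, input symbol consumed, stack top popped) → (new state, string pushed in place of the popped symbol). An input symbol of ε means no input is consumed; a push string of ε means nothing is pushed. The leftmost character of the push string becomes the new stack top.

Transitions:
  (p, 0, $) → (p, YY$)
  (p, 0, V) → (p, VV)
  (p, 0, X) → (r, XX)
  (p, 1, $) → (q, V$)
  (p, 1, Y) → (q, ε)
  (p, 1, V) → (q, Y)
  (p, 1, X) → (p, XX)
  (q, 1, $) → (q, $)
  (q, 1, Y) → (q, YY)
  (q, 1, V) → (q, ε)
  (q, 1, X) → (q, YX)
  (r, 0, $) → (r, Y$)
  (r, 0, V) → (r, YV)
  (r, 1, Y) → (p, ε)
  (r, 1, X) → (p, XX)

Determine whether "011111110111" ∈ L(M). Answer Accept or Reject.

Reject

(p, 011111110111, $)
  read 0, top $: go to p, push YY$ → (p, 11111110111, YY$)
  read 1, top Y: go to q, push ε → (q, 1111110111, Y$)
  read 1, top Y: go to q, push YY → (q, 111110111, YY$)
  read 1, top Y: go to q, push YY → (q, 11110111, YYY$)
  read 1, top Y: go to q, push YY → (q, 1110111, YYYY$)
  read 1, top Y: go to q, push YY → (q, 110111, YYYYY$)
  read 1, top Y: go to q, push YY → (q, 10111, YYYYYY$)
  read 1, top Y: go to q, push YY → (q, 0111, YYYYYYY$)
No transition applies at (q, 0111, YYYYYYY$); input not fully consumed.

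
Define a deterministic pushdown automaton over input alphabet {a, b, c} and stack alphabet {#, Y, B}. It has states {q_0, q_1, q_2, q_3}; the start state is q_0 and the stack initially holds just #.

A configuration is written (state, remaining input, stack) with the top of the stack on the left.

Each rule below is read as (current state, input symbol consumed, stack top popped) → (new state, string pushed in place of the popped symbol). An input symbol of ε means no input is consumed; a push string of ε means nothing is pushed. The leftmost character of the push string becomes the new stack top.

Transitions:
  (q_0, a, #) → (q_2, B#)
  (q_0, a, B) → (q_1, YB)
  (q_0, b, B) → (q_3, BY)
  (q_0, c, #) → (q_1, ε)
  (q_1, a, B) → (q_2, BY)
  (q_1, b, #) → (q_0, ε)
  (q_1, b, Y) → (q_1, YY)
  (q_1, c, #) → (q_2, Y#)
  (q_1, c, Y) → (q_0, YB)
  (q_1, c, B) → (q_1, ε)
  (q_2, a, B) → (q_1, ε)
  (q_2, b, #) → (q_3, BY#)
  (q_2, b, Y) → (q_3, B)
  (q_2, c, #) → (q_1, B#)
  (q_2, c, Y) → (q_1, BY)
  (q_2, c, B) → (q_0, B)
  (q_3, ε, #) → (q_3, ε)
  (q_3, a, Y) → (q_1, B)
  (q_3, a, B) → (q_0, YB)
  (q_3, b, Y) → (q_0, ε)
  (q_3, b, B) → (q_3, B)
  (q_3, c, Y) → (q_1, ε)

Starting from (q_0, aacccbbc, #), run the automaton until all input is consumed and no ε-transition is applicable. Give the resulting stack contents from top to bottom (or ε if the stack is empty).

(q_0, aacccbbc, #) ⊢ (q_2, acccbbc, B#) ⊢ (q_1, cccbbc, #) ⊢ (q_2, ccbbc, Y#) ⊢ (q_1, cbbc, BY#) ⊢ (q_1, bbc, Y#) ⊢ (q_1, bc, YY#) ⊢ (q_1, c, YYY#) ⊢ (q_0, ε, YBYY#)
All input consumed in state q_0 with stack YBYY#.

YBYY#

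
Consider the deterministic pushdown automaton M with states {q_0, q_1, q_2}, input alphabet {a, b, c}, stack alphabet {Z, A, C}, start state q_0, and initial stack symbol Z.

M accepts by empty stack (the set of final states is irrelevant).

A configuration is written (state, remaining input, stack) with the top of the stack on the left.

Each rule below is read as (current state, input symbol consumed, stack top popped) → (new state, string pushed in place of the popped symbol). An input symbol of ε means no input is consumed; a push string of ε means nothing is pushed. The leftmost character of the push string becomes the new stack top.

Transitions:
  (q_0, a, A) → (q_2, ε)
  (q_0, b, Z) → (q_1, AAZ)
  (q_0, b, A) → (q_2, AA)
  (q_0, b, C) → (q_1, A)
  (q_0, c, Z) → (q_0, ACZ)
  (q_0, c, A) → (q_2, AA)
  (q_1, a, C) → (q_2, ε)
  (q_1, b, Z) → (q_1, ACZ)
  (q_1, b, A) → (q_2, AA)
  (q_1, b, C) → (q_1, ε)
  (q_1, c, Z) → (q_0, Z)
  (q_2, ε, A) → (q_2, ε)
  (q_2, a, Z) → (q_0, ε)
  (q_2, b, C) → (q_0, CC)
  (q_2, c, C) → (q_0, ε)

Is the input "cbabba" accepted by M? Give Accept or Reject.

Reject

(q_0, cbabba, Z)
  read c, top Z: go to q_0, push ACZ → (q_0, babba, ACZ)
  read b, top A: go to q_2, push AA → (q_2, abba, AACZ)
  ε-move, top A: go to q_2, push ε → (q_2, abba, ACZ)
  ε-move, top A: go to q_2, push ε → (q_2, abba, CZ)
No transition applies at (q_2, abba, CZ); input not fully consumed.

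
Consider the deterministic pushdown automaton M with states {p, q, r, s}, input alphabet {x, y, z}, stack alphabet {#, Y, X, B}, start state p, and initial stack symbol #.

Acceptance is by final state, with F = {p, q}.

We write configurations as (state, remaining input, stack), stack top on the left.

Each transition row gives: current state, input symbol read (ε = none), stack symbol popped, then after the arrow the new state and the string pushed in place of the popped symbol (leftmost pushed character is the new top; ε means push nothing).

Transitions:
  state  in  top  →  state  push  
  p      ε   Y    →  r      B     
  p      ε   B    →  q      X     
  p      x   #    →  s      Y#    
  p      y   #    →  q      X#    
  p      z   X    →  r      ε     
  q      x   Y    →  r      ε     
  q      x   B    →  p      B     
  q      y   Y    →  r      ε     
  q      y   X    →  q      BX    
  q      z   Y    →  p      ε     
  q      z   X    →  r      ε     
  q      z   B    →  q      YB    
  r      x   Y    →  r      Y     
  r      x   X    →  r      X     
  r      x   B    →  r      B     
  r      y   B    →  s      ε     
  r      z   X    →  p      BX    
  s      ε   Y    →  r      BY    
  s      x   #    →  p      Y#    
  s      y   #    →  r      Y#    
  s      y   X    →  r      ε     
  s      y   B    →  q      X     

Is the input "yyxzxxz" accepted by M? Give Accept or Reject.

(p, yyxzxxz, #) ⊢ (q, yxzxxz, X#) ⊢ (q, xzxxz, BX#) ⊢ (p, zxxz, BX#) ⊢ (q, zxxz, XX#) ⊢ (r, xxz, X#) ⊢ (r, xz, X#) ⊢ (r, z, X#) ⊢ (p, ε, BX#)
All input consumed; state p ∈ F.

Accept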